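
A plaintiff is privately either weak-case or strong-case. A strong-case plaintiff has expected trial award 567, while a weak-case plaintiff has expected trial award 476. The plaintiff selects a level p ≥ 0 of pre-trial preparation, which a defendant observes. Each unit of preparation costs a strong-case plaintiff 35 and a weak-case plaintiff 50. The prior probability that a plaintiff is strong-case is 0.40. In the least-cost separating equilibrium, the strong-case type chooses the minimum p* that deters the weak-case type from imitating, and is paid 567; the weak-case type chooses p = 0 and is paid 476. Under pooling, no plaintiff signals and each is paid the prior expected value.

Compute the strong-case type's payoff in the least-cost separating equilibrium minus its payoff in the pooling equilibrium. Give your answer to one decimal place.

Least-cost separating signal: p* solves 476 = 567 − 50·p*, so p* = (567 − 476)/50 = 1.82.
Strong-case type's separating payoff: 567 − 35 × p* = 567 − 35 × (567 − 476)/50 = 567 − 3185/50 = 503.3.
Pooling payoff: 0.40 × 567 + 0.60 × 476 = 512.4.
Difference: 503.3 − 512.4 = -9.1.
The strong-case type would prefer the pooling outcome.

-9.1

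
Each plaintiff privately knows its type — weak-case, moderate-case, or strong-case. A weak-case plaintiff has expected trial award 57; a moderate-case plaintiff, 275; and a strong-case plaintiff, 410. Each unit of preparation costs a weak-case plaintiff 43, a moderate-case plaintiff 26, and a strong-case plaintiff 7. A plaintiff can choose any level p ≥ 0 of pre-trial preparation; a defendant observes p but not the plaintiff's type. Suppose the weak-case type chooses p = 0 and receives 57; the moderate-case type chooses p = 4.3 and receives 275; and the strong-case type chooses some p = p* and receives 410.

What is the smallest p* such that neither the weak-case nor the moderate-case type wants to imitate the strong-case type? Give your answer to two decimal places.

9.49

Weak-case type (on-path payoff 57) won't mimic when 57 ≥ 410 − 43·p*, i.e. p* ≥ 8.21.
Moderate-case type (on-path payoff 275 − 26×4.3 = 163.2) won't mimic when 163.2 ≥ 410 − 26·p*, i.e. p* ≥ 9.49.
Both must hold, so p* = max(8.21, 9.49) = 9.49. The moderate-case type's constraint binds.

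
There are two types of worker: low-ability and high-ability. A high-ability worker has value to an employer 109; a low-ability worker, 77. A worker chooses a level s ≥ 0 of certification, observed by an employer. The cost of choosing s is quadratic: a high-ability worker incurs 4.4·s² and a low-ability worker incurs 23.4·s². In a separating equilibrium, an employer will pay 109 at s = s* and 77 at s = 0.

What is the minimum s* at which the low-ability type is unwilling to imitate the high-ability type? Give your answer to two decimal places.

1.17

The low-ability type at s = 0 receives 77; imitating at s* yields 109 − 23.4·s*².
Indifference: 77 = 109 − 23.4·s*², so s*² = (109 − 77) / 23.4 ≈ 1.3675.
s* = √1.3675 ≈ 1.17.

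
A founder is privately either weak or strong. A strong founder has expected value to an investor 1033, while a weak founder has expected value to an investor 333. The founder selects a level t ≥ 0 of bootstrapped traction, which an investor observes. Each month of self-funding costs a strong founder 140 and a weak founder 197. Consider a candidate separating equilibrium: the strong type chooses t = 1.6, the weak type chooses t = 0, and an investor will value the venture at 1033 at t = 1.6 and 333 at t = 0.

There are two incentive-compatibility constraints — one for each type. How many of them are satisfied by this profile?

1

Strong type: signal → 1033 − 140 × 1.6 = 809; deviate to 0 → 333. IC holds (809 ≥ 333).
Weak type: stay at 0 → 333; mimic → 1033 − 197 × 1.6 = 717.8. IC fails (333 < 717.8).
1 of 2 constraints hold, so this profile is not an equilibrium.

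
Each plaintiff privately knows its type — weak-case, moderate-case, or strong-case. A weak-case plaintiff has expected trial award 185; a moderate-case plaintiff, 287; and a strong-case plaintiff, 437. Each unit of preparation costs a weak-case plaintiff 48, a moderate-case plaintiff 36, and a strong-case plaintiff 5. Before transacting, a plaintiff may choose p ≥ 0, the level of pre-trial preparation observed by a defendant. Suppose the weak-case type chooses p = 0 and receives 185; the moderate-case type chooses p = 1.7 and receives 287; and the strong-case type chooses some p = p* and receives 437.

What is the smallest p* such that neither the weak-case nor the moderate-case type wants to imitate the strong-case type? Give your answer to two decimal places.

Weak-case type (on-path payoff 185) won't mimic when 185 ≥ 437 − 48·p*, i.e. p* ≥ 5.25.
Moderate-case type (on-path payoff 287 − 36×1.7 = 225.8) won't mimic when 225.8 ≥ 437 − 36·p*, i.e. p* ≥ 5.87.
Both must hold, so p* = max(5.25, 5.87) = 5.87. The moderate-case type's constraint binds.

5.87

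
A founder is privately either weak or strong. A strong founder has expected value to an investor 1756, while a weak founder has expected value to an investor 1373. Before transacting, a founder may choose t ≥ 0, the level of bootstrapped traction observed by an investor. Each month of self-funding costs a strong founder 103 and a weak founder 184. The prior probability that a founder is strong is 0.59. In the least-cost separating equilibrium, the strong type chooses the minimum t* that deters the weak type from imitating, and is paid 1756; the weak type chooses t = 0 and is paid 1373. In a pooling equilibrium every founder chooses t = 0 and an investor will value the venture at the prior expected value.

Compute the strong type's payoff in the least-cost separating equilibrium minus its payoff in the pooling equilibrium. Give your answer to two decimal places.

Least-cost separating signal: t* solves 1373 = 1756 − 184·t*, so t* = (1756 − 1373)/184 ≈ 2.0815.
Strong type's separating payoff: 1756 − 103 × t* = 1756 − 103 × (1756 − 1373)/184 = 1756 − 39449/184 ≈ 1541.6033.
Pooling payoff: 0.59 × 1756 + 0.41 × 1373 = 1598.97.
Difference: 1541.6033 − 1598.97 = -57.3667, i.e. -57.37 to two decimal places.
The strong type would prefer the pooling outcome.

-57.37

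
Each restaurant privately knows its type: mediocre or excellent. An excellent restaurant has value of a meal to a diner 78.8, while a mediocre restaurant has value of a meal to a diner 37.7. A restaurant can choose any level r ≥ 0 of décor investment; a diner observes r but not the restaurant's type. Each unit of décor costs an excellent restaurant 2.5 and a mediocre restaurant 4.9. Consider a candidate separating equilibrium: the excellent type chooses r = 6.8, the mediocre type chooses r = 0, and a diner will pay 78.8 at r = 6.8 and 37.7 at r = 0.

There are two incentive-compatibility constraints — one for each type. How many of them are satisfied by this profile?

Mediocre type: stay at 0 → 37.7; mimic → 78.8 − 4.9 × 6.8 = 45.48. IC fails (37.7 < 45.48).
Excellent type: signal → 78.8 − 2.5 × 6.8 = 61.8; deviate to 0 → 37.7. IC holds (61.8 ≥ 37.7).
1 of 2 constraints hold, so this profile is not an equilibrium.

1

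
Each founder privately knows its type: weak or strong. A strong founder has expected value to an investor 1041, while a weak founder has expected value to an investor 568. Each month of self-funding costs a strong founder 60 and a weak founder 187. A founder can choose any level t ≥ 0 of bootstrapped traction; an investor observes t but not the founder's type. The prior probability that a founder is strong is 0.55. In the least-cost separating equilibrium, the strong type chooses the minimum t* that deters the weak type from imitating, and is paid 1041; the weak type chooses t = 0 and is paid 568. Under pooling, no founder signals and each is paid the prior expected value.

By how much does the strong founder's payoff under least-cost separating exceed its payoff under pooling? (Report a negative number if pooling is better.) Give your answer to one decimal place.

Least-cost separating signal: t* solves 568 = 1041 − 187·t*, so t* = (1041 − 568)/187 ≈ 2.5294.
Strong type's separating payoff: 1041 − 60 × t* = 1041 − 60 × (1041 − 568)/187 = 1041 − 28380/187 ≈ 889.235.
Pooling payoff: 0.55 × 1041 + 0.45 × 568 = 828.15.
Difference: 889.235 − 828.15 = 61.085, i.e. 61.1 to one decimal place.
The strong type prefers to separate.

61.1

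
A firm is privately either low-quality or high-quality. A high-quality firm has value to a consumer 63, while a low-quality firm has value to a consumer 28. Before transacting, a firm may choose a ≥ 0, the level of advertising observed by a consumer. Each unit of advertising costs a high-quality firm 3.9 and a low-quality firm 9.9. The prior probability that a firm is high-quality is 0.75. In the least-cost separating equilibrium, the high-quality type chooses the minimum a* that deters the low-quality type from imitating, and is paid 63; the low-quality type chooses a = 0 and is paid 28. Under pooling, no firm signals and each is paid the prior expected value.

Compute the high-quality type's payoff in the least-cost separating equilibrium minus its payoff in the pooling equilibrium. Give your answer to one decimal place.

-5.0

Least-cost separating signal: a* solves 28 = 63 − 9.9·a*, so a* = (63 − 28)/9.9 ≈ 3.5354.
High-quality type's separating payoff: 63 − 3.9 × a* = 63 − 3.9 × (63 − 28)/9.9 = 63 − 136.5/9.9 ≈ 49.212.
Pooling payoff: 0.75 × 63 + 0.25 × 28 = 54.25.
Difference: 49.212 − 54.25 = -5.038, i.e. -5.0 to one decimal place.
The high-quality type would prefer the pooling outcome.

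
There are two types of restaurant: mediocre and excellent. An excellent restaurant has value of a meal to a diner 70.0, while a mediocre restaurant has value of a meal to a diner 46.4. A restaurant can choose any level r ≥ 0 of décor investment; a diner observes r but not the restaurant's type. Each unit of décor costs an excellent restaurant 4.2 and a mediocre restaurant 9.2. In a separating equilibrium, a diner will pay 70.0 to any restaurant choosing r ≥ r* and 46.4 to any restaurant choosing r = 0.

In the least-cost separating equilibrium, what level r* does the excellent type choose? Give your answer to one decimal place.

2.6

A mediocre restaurant choosing r = 0 receives 46.4.
Imitating at r* instead would pay 70.0 at cost 9.2·r*, netting 70.0 − 9.2·r*.
Indifference: 46.4 = 70.0 − 9.2·r*, so r* = (70.0 − 46.4) / 9.2 ≈ 2.6.
At r* the mediocre type's incentive constraint just binds; the excellent type strictly prefers r* since its per-unit cost is lower.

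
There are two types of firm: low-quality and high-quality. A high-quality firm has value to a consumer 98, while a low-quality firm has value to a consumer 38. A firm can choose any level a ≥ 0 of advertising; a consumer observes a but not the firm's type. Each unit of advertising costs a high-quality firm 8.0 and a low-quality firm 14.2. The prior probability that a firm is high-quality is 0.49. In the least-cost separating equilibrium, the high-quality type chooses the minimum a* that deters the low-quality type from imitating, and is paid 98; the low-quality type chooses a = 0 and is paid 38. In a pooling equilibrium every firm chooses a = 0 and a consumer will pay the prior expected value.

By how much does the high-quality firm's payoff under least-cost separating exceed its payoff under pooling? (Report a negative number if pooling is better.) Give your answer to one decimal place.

-3.2

Least-cost separating signal: a* solves 38 = 98 − 14.2·a*, so a* = (98 − 38)/14.2 ≈ 4.2254.
High-quality type's separating payoff: 98 − 8.0 × a* = 98 − 8.0 × (98 − 38)/14.2 = 98 − 480/14.2 ≈ 64.197.
Pooling payoff: 0.49 × 98 + 0.51 × 38 = 67.4.
Difference: 64.197 − 67.4 = -3.203, i.e. -3.2 to one decimal place.
The high-quality type would prefer the pooling outcome.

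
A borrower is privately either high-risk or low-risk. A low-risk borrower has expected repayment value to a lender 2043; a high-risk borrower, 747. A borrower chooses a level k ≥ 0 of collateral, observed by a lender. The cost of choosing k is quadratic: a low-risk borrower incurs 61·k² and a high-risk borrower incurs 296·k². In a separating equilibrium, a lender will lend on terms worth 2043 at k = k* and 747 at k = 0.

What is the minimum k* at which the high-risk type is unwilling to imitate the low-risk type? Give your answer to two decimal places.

The high-risk type at k = 0 receives 747; imitating at k* yields 2043 − 296·k*².
Indifference: 747 = 2043 − 296·k*², so k*² = (2043 − 747) / 296 ≈ 4.3784.
k* = √4.3784 ≈ 2.09.

2.09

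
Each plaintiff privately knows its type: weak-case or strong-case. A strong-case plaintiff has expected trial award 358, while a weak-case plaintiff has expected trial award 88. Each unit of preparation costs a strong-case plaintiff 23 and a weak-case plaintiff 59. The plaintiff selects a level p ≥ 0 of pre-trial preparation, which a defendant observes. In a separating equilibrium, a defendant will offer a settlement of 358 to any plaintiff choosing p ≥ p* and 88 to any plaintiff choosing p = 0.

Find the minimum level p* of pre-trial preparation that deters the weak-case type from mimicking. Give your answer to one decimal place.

A weak-case plaintiff choosing p = 0 receives 88.
Imitating at p* instead would pay 358 at cost 59·p*, netting 358 − 59·p*.
Indifference: 88 = 358 − 59·p*, so p* = (358 − 88) / 59 ≈ 4.6.
This is the weak-case type's binding incentive-compatibility constraint; any p ≥ 4.6 sustains separation on that side.

4.6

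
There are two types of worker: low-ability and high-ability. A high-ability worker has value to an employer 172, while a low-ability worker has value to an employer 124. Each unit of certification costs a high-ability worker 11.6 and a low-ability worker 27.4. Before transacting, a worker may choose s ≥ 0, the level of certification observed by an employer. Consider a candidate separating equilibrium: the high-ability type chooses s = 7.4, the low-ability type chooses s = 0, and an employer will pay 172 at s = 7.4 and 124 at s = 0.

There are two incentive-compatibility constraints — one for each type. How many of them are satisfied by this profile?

1

Low-ability type: stay at 0 → 124; mimic → 172 − 27.4 × 7.4 = -30.76. IC holds (124 ≥ -30.76).
High-ability type: signal → 172 − 11.6 × 7.4 = 86.16; deviate to 0 → 124. IC fails (86.16 < 124).
1 of 2 constraints hold, so this profile is not an equilibrium.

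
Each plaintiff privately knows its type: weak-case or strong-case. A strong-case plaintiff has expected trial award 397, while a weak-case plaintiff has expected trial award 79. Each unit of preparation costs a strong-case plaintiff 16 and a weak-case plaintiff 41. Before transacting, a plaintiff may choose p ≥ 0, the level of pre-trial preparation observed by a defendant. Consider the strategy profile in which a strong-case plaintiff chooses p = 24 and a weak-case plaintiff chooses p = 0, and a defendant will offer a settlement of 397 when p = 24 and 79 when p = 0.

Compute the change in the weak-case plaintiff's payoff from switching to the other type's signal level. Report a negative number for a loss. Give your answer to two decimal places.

Playing p = 0 the weak-case plaintiff receives 79.
Deviating to p = 24 brings payment 397 at cost 41 × 24 = 984, netting -587.
Gain from deviating: -587 − 79 = -666.00.
The gain is negative, so the weak-case type's incentive-compatibility constraint is satisfied.

-666.00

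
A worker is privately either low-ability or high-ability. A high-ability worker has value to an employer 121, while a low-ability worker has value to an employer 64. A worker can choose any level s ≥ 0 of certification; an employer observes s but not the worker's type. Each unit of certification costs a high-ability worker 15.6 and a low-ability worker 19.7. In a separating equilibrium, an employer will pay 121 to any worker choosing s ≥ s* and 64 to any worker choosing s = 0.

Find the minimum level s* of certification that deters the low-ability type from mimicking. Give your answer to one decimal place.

2.9

A low-ability worker choosing s = 0 receives 64.
Imitating at s* instead would pay 121 at cost 19.7·s*, netting 121 − 19.7·s*.
Indifference: 64 = 121 − 19.7·s*, so s* = (121 − 64) / 19.7 ≈ 2.9.
This is the low-ability type's binding incentive-compatibility constraint; any s ≥ 2.9 sustains separation on that side.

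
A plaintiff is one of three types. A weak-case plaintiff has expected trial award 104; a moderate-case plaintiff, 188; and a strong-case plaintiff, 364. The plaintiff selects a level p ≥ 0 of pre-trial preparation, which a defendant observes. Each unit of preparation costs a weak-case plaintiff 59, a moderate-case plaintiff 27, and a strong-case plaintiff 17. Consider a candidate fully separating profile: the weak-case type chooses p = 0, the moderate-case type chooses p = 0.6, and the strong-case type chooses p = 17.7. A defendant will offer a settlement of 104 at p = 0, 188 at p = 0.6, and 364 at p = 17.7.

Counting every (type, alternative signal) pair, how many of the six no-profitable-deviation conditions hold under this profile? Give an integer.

3

Weak-case (own payoff 104): to p=0.6 gives 188 − 59×0.6 = 152.6 → profitable ✗; to p=17.7 gives 364 − 59×17.7 = -680.3 → no gain ✓.
Strong-case (own payoff 364 − 17×17.7 = 63.1): to p=0 gives 104 → profitable ✗; to p=0.6 gives 188 − 17×0.6 = 177.8 → profitable ✗.
Moderate-case (own payoff 188 − 27×0.6 = 171.8): to p=0 gives 104 → no gain ✓; to p=17.7 gives 364 − 27×17.7 = -113.9 → no gain ✓.
3 of the 6 constraints hold; not an equilibrium.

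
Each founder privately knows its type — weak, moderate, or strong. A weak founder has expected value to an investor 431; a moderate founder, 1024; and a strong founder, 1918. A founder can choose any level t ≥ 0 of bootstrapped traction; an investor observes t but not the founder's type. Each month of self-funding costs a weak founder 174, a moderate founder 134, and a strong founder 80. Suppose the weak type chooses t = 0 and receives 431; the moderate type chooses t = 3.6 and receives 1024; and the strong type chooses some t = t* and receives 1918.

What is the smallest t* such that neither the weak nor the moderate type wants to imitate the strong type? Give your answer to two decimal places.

Weak type (on-path payoff 431) won't mimic when 431 ≥ 1918 − 174·t*, i.e. t* ≥ 8.55.
Moderate type (on-path payoff 1024 − 134×3.6 = 541.6) won't mimic when 541.6 ≥ 1918 − 134·t*, i.e. t* ≥ 10.27.
Both must hold, so t* = max(8.55, 10.27) = 10.27. The moderate type's constraint binds.

10.27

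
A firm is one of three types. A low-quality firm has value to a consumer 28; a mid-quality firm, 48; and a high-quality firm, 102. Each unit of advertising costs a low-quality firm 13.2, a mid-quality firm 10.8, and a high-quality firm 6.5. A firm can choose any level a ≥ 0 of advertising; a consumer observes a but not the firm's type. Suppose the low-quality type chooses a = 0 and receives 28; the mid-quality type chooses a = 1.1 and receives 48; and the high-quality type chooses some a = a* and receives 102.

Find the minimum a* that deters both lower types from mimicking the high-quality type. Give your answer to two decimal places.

Low-quality type (on-path payoff 28) won't mimic when 28 ≥ 102 − 13.2·a*, i.e. a* ≥ 5.61.
Mid-quality type (on-path payoff 48 − 10.8×1.1 = 36.12) won't mimic when 36.12 ≥ 102 − 10.8·a*, i.e. a* ≥ 6.10.
Both must hold, so a* = max(5.61, 6.10) = 6.10. The mid-quality type's constraint binds.

6.10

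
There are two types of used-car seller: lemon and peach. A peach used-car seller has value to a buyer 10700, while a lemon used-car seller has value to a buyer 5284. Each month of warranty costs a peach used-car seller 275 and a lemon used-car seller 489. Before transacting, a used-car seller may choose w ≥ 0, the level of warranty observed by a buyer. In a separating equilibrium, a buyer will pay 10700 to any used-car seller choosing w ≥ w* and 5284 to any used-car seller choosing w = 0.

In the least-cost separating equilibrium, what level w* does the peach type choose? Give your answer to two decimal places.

11.08

A lemon used-car seller choosing w = 0 receives 5284.
Imitating at w* instead would pay 10700 at cost 489·w*, netting 10700 − 489·w*.
Indifference: 5284 = 10700 − 489·w*, so w* = (10700 − 5284) / 489 ≈ 11.08.
At w* the lemon type's incentive constraint just binds; the peach type strictly prefers w* since its per-unit cost is lower.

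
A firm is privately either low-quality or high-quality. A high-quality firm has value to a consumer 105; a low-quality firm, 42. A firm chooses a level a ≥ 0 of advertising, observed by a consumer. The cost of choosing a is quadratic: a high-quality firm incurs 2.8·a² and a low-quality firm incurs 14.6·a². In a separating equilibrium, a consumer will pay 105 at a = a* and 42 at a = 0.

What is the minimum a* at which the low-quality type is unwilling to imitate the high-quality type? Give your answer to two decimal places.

2.08

The low-quality type at a = 0 receives 42; imitating at a* yields 105 − 14.6·a*².
Indifference: 42 = 105 − 14.6·a*², so a*² = (105 − 42) / 14.6 ≈ 4.3151.
a* = √4.3151 ≈ 2.08.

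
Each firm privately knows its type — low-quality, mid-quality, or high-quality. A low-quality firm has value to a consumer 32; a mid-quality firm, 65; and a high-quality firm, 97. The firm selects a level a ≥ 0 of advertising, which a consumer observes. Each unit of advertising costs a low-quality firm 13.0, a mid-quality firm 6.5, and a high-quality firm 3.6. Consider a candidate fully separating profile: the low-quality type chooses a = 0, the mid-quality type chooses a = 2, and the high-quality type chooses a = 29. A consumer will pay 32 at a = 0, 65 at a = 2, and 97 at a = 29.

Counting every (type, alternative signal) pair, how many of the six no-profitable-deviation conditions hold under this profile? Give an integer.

Mid-quality (own payoff 65 − 6.5×2 = 52): to a=0 gives 32 → no gain ✓; to a=29 gives 97 − 6.5×29 = -91.5 → no gain ✓.
High-quality (own payoff 97 − 3.6×29 = -7.4): to a=0 gives 32 → profitable ✗; to a=2 gives 65 − 3.6×2 = 57.8 → profitable ✗.
Low-quality (own payoff 32): to a=2 gives 65 − 13.0×2 = 39 → profitable ✗; to a=29 gives 97 − 13.0×29 = -280 → no gain ✓.
3 of the 6 constraints hold; not an equilibrium.

3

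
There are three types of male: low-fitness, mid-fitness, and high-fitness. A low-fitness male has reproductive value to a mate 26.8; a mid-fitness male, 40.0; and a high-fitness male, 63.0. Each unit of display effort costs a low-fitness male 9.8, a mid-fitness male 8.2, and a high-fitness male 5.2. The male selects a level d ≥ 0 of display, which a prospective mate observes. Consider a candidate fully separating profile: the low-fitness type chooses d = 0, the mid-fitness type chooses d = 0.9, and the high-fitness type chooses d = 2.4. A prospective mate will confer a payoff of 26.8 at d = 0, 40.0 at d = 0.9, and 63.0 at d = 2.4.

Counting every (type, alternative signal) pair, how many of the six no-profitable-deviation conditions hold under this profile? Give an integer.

Low-fitness (own payoff 26.8): to d=0.9 gives 40.0 − 9.8×0.9 = 31.18 → profitable ✗; to d=2.4 gives 63.0 − 9.8×2.4 = 39.48 → profitable ✗.
High-fitness (own payoff 63.0 − 5.2×2.4 = 50.52): to d=0 gives 26.8 → no gain ✓; to d=0.9 gives 40.0 − 5.2×0.9 = 35.32 → no gain ✓.
Mid-fitness (own payoff 40.0 − 8.2×0.9 = 32.62): to d=0 gives 26.8 → no gain ✓; to d=2.4 gives 63.0 − 8.2×2.4 = 43.32 → profitable ✗.
3 of the 6 constraints hold; not an equilibrium.

3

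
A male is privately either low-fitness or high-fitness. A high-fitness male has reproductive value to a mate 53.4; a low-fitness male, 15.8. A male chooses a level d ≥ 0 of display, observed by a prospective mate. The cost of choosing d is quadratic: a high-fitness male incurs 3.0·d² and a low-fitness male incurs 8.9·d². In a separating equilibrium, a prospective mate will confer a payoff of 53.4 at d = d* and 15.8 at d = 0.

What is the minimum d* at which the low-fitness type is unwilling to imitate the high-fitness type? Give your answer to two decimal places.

2.06

The low-fitness type at d = 0 receives 15.8; imitating at d* yields 53.4 − 8.9·d*².
Indifference: 15.8 = 53.4 − 8.9·d*², so d*² = (53.4 − 15.8) / 8.9 ≈ 4.2247.
d* = √4.2247 ≈ 2.06.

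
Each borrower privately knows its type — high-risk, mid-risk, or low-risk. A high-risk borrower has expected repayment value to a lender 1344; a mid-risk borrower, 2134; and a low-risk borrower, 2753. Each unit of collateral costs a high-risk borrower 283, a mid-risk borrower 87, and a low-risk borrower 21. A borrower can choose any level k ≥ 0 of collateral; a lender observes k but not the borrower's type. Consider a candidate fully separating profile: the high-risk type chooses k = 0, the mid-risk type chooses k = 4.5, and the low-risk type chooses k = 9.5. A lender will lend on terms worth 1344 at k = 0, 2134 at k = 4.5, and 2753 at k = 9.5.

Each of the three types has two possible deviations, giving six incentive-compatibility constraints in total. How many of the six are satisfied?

Low-risk (own payoff 2753 − 21×9.5 = 2553.5): to k=0 gives 1344 → no gain ✓; to k=4.5 gives 2134 − 21×4.5 = 2039.5 → no gain ✓.
High-risk (own payoff 1344): to k=4.5 gives 2134 − 283×4.5 = 860.5 → no gain ✓; to k=9.5 gives 2753 − 283×9.5 = 64.5 → no gain ✓.
Mid-risk (own payoff 2134 − 87×4.5 = 1742.5): to k=0 gives 1344 → no gain ✓; to k=9.5 gives 2753 − 87×9.5 = 1926.5 → profitable ✗.
5 of the 6 constraints hold; not an equilibrium.

5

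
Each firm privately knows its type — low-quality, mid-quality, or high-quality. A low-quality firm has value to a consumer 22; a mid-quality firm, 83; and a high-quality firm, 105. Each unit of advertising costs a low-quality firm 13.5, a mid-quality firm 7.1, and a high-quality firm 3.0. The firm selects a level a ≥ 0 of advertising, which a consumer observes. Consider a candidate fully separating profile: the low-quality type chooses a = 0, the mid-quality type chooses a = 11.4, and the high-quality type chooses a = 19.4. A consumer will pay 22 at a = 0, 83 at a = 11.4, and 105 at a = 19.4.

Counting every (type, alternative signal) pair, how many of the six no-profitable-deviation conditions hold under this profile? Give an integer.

Low-quality (own payoff 22): to a=11.4 gives 83 − 13.5×11.4 = -70.9 → no gain ✓; to a=19.4 gives 105 − 13.5×19.4 = -156.9 → no gain ✓.
High-quality (own payoff 105 − 3.0×19.4 = 46.8): to a=0 gives 22 → no gain ✓; to a=11.4 gives 83 − 3.0×11.4 = 48.8 → profitable ✗.
Mid-quality (own payoff 83 − 7.1×11.4 = 2.06): to a=0 gives 22 → profitable ✗; to a=19.4 gives 105 − 7.1×19.4 = -32.74 → no gain ✓.
4 of the 6 constraints hold; not an equilibrium.

4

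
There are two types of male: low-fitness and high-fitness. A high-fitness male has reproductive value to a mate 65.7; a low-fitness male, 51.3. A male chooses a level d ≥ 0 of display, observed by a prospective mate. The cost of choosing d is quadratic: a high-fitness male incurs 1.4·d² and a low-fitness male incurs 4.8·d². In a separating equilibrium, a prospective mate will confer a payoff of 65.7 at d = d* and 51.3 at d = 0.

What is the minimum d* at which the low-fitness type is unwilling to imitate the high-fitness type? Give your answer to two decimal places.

The low-fitness type at d = 0 receives 51.3; imitating at d* yields 65.7 − 4.8·d*².
Indifference: 51.3 = 65.7 − 4.8·d*², so d*² = (65.7 − 51.3) / 4.8 = 3.
d* = √3 ≈ 1.73.

1.73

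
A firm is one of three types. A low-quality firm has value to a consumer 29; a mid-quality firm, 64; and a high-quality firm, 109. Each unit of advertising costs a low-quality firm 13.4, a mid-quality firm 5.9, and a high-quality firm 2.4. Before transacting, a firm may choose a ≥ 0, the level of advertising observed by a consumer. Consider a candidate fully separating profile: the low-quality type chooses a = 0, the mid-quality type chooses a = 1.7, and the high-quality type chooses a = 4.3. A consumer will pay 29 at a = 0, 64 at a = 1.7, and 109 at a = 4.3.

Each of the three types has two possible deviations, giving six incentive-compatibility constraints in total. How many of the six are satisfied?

Low-quality (own payoff 29): to a=1.7 gives 64 − 13.4×1.7 = 41.22 → profitable ✗; to a=4.3 gives 109 − 13.4×4.3 = 51.38 → profitable ✗.
High-quality (own payoff 109 − 2.4×4.3 = 98.68): to a=0 gives 29 → no gain ✓; to a=1.7 gives 64 − 2.4×1.7 = 59.92 → no gain ✓.
Mid-quality (own payoff 64 − 5.9×1.7 = 53.97): to a=0 gives 29 → no gain ✓; to a=4.3 gives 109 − 5.9×4.3 = 83.63 → profitable ✗.
3 of the 6 constraints hold; not an equilibrium.

3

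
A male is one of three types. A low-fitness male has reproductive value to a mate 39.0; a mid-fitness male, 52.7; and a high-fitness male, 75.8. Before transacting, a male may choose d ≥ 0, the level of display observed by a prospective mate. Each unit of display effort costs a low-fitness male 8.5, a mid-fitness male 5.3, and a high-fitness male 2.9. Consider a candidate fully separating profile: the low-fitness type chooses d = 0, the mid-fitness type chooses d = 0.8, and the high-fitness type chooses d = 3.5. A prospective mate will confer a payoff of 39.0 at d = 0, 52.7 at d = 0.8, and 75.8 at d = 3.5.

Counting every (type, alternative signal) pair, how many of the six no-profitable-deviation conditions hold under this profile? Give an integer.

Low-fitness (own payoff 39.0): to d=0.8 gives 52.7 − 8.5×0.8 = 45.9 → profitable ✗; to d=3.5 gives 75.8 − 8.5×3.5 = 46.05 → profitable ✗.
High-fitness (own payoff 75.8 − 2.9×3.5 = 65.65): to d=0 gives 39.0 → no gain ✓; to d=0.8 gives 52.7 − 2.9×0.8 = 50.38 → no gain ✓.
Mid-fitness (own payoff 52.7 − 5.3×0.8 = 48.46): to d=0 gives 39.0 → no gain ✓; to d=3.5 gives 75.8 − 5.3×3.5 = 57.25 → profitable ✗.
3 of the 6 constraints hold; not an equilibrium.

3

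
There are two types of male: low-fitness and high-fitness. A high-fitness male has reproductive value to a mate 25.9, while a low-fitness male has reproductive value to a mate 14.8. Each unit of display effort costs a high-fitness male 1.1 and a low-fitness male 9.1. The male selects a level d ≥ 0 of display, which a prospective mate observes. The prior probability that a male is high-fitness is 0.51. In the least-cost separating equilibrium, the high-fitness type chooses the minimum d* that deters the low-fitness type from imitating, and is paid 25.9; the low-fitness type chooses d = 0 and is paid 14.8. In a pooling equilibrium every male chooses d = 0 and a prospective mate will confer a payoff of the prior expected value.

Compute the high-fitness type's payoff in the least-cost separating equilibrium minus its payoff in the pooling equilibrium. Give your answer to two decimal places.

4.10

Least-cost separating signal: d* solves 14.8 = 25.9 − 9.1·d*, so d* = (25.9 − 14.8)/9.1 ≈ 1.2198.
High-fitness type's separating payoff: 25.9 − 1.1 × d* = 25.9 − 1.1 × (25.9 − 14.8)/9.1 = 25.9 − 12.21/9.1 ≈ 24.5582.
Pooling payoff: 0.51 × 25.9 + 0.49 × 14.8 = 20.461.
Difference: 24.5582 − 20.461 = 4.0972, i.e. 4.10 to two decimal places.
The high-fitness type prefers to separate.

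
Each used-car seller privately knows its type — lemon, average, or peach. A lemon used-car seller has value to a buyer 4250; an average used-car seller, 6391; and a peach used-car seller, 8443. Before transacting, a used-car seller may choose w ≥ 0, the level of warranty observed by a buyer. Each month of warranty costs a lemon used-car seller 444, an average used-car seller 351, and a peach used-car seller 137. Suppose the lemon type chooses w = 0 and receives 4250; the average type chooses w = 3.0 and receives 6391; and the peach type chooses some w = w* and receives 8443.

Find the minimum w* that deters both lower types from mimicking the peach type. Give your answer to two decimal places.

9.44

Average type (on-path payoff 6391 − 351×3.0 = 5338) won't mimic when 5338 ≥ 8443 − 351·w*, i.e. w* ≥ 8.85.
Lemon type (on-path payoff 4250) won't mimic when 4250 ≥ 8443 − 444·w*, i.e. w* ≥ 9.44.
Both must hold, so w* = max(9.44, 8.85) = 9.44. The lemon type's constraint binds.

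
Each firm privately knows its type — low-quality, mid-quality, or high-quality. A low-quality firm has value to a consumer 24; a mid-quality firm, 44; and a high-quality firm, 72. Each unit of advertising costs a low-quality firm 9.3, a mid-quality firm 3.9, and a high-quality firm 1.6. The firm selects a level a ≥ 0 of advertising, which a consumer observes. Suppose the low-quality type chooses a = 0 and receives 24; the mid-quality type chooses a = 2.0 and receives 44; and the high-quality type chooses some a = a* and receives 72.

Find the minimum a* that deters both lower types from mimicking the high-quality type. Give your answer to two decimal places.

Low-quality type (on-path payoff 24) won't mimic when 24 ≥ 72 − 9.3·a*, i.e. a* ≥ 5.16.
Mid-quality type (on-path payoff 44 − 3.9×2.0 = 36.2) won't mimic when 36.2 ≥ 72 − 3.9·a*, i.e. a* ≥ 9.18.
Both must hold, so a* = max(5.16, 9.18) = 9.18. The mid-quality type's constraint binds.

9.18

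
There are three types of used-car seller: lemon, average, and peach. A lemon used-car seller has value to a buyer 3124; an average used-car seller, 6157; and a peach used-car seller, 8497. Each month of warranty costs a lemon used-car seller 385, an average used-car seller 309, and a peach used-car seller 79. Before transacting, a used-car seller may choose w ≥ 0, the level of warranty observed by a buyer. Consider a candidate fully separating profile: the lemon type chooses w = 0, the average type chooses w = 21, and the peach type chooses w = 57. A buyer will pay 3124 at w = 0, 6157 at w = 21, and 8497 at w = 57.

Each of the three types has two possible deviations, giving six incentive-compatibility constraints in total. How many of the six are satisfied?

4

Lemon (own payoff 3124): to w=21 gives 6157 − 385×21 = -1928 → no gain ✓; to w=57 gives 8497 − 385×57 = -13448 → no gain ✓.
Average (own payoff 6157 − 309×21 = -332): to w=0 gives 3124 → profitable ✗; to w=57 gives 8497 − 309×57 = -9116 → no gain ✓.
Peach (own payoff 8497 − 79×57 = 3994): to w=0 gives 3124 → no gain ✓; to w=21 gives 6157 − 79×21 = 4498 → profitable ✗.
4 of the 6 constraints hold; not an equilibrium.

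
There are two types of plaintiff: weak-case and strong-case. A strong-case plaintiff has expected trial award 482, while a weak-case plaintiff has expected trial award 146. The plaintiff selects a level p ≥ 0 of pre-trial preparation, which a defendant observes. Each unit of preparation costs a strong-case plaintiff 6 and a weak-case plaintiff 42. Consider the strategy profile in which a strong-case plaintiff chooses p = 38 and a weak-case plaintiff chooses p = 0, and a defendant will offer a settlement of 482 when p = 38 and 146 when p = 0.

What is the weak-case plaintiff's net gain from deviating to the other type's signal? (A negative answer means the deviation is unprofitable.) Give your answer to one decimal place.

Playing p = 0 the weak-case plaintiff receives 146.
Deviating to p = 38 brings payment 482 at cost 42 × 38 = 1596, netting -1114.
Gain from deviating: -1114 − 146 = -1260.0.
The gain is negative, so the weak-case type's incentive-compatibility constraint is satisfied.

-1260.0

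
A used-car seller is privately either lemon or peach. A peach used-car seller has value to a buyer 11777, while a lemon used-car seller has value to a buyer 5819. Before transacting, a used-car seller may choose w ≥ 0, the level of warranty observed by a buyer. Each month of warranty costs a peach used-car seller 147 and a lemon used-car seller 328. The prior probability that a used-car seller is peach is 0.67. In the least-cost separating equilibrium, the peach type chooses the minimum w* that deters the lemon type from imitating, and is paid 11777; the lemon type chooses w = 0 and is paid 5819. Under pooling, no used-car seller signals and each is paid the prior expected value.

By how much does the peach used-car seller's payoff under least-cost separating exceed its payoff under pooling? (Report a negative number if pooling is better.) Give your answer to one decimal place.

-704.1

Least-cost separating signal: w* solves 5819 = 11777 − 328·w*, so w* = (11777 − 5819)/328 ≈ 18.1646.
Peach type's separating payoff: 11777 − 147 × w* = 11777 − 147 × (11777 − 5819)/328 = 11777 − 875826/328 ≈ 9106.799.
Pooling payoff: 0.67 × 11777 + 0.33 × 5819 = 9810.86.
Difference: 9106.799 − 9810.86 = -704.061, i.e. -704.1 to one decimal place.
The peach type would prefer the pooling outcome.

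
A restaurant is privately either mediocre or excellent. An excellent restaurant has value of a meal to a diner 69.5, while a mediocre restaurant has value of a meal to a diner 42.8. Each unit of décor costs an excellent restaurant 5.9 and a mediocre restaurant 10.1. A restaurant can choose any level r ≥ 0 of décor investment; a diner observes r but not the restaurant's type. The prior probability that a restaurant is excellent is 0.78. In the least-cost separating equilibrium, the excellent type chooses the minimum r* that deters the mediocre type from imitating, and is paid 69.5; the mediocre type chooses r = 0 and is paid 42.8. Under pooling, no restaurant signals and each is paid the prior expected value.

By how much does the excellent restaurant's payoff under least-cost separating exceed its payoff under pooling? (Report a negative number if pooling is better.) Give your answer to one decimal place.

-9.7

Least-cost separating signal: r* solves 42.8 = 69.5 − 10.1·r*, so r* = (69.5 − 42.8)/10.1 ≈ 2.6436.
Excellent type's separating payoff: 69.5 − 5.9 × r* = 69.5 − 5.9 × (69.5 − 42.8)/10.1 = 69.5 − 157.53/10.1 ≈ 53.903.
Pooling payoff: 0.78 × 69.5 + 0.22 × 42.8 = 63.626.
Difference: 53.903 − 63.626 = -9.723, i.e. -9.7 to one decimal place.
The excellent type would prefer the pooling outcome.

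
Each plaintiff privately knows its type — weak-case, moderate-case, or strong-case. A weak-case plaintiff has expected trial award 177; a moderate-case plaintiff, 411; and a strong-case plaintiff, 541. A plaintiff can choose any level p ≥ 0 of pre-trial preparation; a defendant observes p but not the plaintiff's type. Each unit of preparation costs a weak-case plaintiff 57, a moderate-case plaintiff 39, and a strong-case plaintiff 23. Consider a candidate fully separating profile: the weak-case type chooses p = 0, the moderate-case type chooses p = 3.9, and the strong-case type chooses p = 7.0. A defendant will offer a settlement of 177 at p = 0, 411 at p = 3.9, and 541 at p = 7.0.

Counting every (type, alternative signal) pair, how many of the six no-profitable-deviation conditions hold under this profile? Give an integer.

Moderate-case (own payoff 411 − 39×3.9 = 258.9): to p=0 gives 177 → no gain ✓; to p=7.0 gives 541 − 39×7.0 = 268 → profitable ✗.
Strong-case (own payoff 541 − 23×7.0 = 380): to p=0 gives 177 → no gain ✓; to p=3.9 gives 411 − 23×3.9 = 321.3 → no gain ✓.
Weak-case (own payoff 177): to p=3.9 gives 411 − 57×3.9 = 188.7 → profitable ✗; to p=7.0 gives 541 − 57×7.0 = 142 → no gain ✓.
4 of the 6 constraints hold; not an equilibrium.

4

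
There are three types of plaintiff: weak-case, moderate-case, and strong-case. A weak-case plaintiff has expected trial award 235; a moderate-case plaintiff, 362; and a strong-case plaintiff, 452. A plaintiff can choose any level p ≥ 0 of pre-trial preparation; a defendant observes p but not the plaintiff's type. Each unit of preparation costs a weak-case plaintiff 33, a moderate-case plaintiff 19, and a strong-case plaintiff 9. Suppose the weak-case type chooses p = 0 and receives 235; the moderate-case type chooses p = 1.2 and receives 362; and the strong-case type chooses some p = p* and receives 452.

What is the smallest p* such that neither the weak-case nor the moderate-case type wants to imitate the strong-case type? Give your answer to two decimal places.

Moderate-case type (on-path payoff 362 − 19×1.2 = 339.2) won't mimic when 339.2 ≥ 452 − 19·p*, i.e. p* ≥ 5.94.
Weak-case type (on-path payoff 235) won't mimic when 235 ≥ 452 − 33·p*, i.e. p* ≥ 6.58.
Both must hold, so p* = max(6.58, 5.94) = 6.58. The weak-case type's constraint binds.

6.58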